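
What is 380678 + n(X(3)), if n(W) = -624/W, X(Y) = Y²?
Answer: 1141826/3 ≈ 3.8061e+5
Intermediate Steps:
380678 + n(X(3)) = 380678 - 624/(3²) = 380678 - 624/9 = 380678 - 624*⅑ = 380678 - 208/3 = 1141826/3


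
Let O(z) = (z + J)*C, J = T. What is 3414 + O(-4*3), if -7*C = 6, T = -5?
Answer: 24000/7 ≈ 3428.6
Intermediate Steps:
J = -5
C = -6/7 (C = -1/7*6 = -6/7 ≈ -0.85714)
O(z) = 30/7 - 6*z/7 (O(z) = (z - 5)*(-6/7) = (-5 + z)*(-6/7) = 30/7 - 6*z/7)
3414 + O(-4*3) = 3414 + (30/7 - (-24)*3/7) = 3414 + (30/7 - 6/7*(-12)) = 3414 + (30/7 + 72/7) = 3414 + 102/7 = 24000/7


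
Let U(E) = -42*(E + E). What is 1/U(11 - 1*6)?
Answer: -1/420 ≈ -0.0023810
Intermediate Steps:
U(E) = -84*E
1/U(11 - 1*6) = 1/(-84*(11 - 1*6)) = 1/(-84*(11 - 6)) = 1/(-84*5) = 1/(-420) = -1/420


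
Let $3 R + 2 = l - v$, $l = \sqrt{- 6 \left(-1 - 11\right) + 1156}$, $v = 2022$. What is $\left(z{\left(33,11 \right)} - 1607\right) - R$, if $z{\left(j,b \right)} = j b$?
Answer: $- \frac{1708}{3} - \frac{2 \sqrt{307}}{3} \approx -581.01$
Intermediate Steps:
$z{\left(j,b \right)} = b j$
$l = 2 \sqrt{307}$ ($l = \sqrt{\left(-6\right) \left(-12\right) + 1156} = \sqrt{72 + 1156} = \sqrt{1228} = 2 \sqrt{307} \approx 35.043$)
$R = - \frac{2024}{3} + \frac{2 \sqrt{307}}{3}$ ($R = - \frac{2}{3} + \frac{2 \sqrt{307} - 2022}{3} = - \frac{2}{3} + \frac{-2022 + 2 \sqrt{307}}{3} = - \frac{2}{3} - \left(674 - \frac{2 \sqrt{307}}{3}\right) = - \frac{2024}{3} + \frac{2 \sqrt{307}}{3} \approx -662.99$)
$\left(z{\left(33,11 \right)} - 1607\right) - R = \left(11 \cdot 33 - 1607\right) - \left(- \frac{2024}{3} + \frac{2 \sqrt{307}}{3}\right) = \left(363 - 1607\right) + \left(\frac{2024}{3} - \frac{2 \sqrt{307}}{3}\right) = -1244 + \left(\frac{2024}{3} - \frac{2 \sqrt{307}}{3}\right) = - \frac{1708}{3} - \frac{2 \sqrt{307}}{3}$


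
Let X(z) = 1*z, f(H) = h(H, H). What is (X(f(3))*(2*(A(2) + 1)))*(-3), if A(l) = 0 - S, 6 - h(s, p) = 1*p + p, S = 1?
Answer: 0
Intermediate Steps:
h(s, p) = 6 - 2*p (h(s, p) = 6 - (1*p + p) = 6 - (p + p) = 6 - 2*p)
f(H) = 6 - 2*H
X(z) = z
A(l) = -1 (A(l) = 0 - 1*1 = 0 - 1 = -1)
(X(f(3))*(2*(A(2) + 1)))*(-3) = ((6 - 2*3)*(2*(-1 + 1)))*(-3) = ((6 - 6)*(2*0))*(-3) = (0*0)*(-3) = 0*(-3) = 0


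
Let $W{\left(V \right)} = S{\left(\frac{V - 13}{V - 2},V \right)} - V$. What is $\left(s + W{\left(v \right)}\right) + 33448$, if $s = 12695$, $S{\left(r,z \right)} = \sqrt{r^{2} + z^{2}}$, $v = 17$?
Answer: $46126 + \frac{\sqrt{65041}}{15} \approx 46143.0$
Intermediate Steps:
$W{\left(V \right)} = \sqrt{V^{2} + \frac{\left(-13 + V\right)^{2}}{\left(-2 + V\right)^{2}}} - V$ ($W{\left(V \right)} = \sqrt{\left(\frac{V - 13}{V - 2}\right)^{2} + V^{2}} - V = \sqrt{\left(\frac{-13 + V}{-2 + V}\right)^{2} + V^{2}} - V = \sqrt{\frac{\left(-13 + V\right)^{2}}{\left(-2 + V\right)^{2}} + V^{2}} - V = \sqrt{V^{2} + \frac{\left(-13 + V\right)^{2}}{\left(-2 + V\right)^{2}}} - V$)
$\left(s + W{\left(v \right)}\right) + 33448 = \left(12695 + \left(\sqrt{17^{2} + \frac{\left(-13 + 17\right)^{2}}{\left(-2 + 17\right)^{2}}} - 17\right)\right) + 33448 = \left(12695 - \left(17 - \sqrt{289 + \frac{4^{2}}{225}}\right)\right) + 33448 = \left(12695 - \left(17 - \sqrt{289 + 16 \cdot \frac{1}{225}}\right)\right) + 33448 = \left(12695 - \left(17 - \sqrt{289 + \frac{16}{225}}\right)\right) + 33448 = \left(12695 - \left(17 - \sqrt{\frac{65041}{225}}\right)\right) + 33448 = \left(12695 - \left(17 - \frac{\sqrt{65041}}{15}\right)\right) + 33448 = \left(12678 + \frac{\sqrt{65041}}{15}\right) + 33448 = 46126 + \frac{\sqrt{65041}}{15}$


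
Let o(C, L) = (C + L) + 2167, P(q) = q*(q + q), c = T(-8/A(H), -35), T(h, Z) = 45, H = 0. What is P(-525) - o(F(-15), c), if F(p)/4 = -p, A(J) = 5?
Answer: 548978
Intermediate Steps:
c = 45
F(p) = -4*p (F(p) = 4*(-p) = -4*p)
P(q) = 2*q² (P(q) = q*(2*q) = 2*q²)
o(C, L) = 2167 + C + L
P(-525) - o(F(-15), c) = 2*(-525)² - (2167 - 4*(-15) + 45) = 2*275625 - (2167 + 60 + 45) = 551250 - 1*2272 = 551250 - 2272 = 548978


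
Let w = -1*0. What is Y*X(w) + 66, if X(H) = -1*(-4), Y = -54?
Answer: -150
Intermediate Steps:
w = 0
X(H) = 4
Y*X(w) + 66 = -54*4 + 66 = -216 + 66 = -150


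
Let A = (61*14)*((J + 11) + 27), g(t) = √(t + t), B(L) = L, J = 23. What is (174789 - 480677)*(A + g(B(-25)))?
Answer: -15934929472 - 1529440*I*√2 ≈ -1.5935e+10 - 2.163e+6*I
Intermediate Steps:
g(t) = √2*√t (g(t) = √(2*t) = √2*√t)
A = 52094 (A = (61*14)*((23 + 11) + 27) = 854*(34 + 27) = 854*61 = 52094)
(174789 - 480677)*(A + g(B(-25))) = (174789 - 480677)*(52094 + √2*√(-25)) = -305888*(52094 + √2*(5*I)) = -305888*(52094 + 5*I*√2) = -15934929472 - 1529440*I*√2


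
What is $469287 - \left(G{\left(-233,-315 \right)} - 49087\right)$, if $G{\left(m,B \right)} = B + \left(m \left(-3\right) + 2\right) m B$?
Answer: $-50931206$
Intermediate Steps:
$G{\left(m,B \right)} = B + B m \left(2 - 3 m\right)$ ($G{\left(m,B \right)} = B + \left(- 3 m + 2\right) B m = B + \left(2 - 3 m\right) B m = B + B m \left(2 - 3 m\right)$)
$469287 - \left(G{\left(-233,-315 \right)} - 49087\right) = 469287 - \left(- 315 \left(1 - 3 \left(-233\right)^{2} + 2 \left(-233\right)\right) - 49087\right) = 469287 - \left(- 315 \left(1 - 162867 - 466\right) - 49087\right) = 469287 - \left(\left(-315\right) \left(-163332\right) - 49087\right) = 469287 - \left(51449580 - 49087\right) = 469287 - 51400493 = -50931206$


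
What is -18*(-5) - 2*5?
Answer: 80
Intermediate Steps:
-18*(-5) - 2*5 = 90 - 10 = 80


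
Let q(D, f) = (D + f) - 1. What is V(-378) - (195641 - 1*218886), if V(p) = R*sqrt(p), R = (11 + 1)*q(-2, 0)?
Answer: 23245 - 108*I*sqrt(42) ≈ 23245.0 - 699.92*I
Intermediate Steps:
q(D, f) = -1 + D + f
R = -36 (R = (11 + 1)*(-1 - 2 + 0) = 12*(-3) = -36)
V(p) = -36*sqrt(p)
V(-378) - (195641 - 1*218886) = -108*I*sqrt(42) - (195641 - 1*218886) = -108*I*sqrt(42) - (195641 - 218886) = -108*I*sqrt(42) - 1*(-23245) = -108*I*sqrt(42) + 23245 = 23245 - 108*I*sqrt(42)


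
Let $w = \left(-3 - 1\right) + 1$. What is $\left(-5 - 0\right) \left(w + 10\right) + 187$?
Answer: $152$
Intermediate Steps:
$w = -3$ ($w = -4 + 1 = -3$)
$\left(-5 - 0\right) \left(w + 10\right) + 187 = \left(-5 - 0\right) \left(-3 + 10\right) + 187 = \left(-5 + 0\right) 7 + 187 = \left(-5\right) 7 + 187 = -35 + 187 = 152$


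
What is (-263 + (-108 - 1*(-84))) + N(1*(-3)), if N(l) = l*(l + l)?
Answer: -269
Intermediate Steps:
N(l) = 2*l² (N(l) = l*(2*l) = 2*l²)
(-263 + (-108 - 1*(-84))) + N(1*(-3)) = (-263 + (-108 - 1*(-84))) + 2*(1*(-3))² = (-263 + (-108 + 84)) + 2*(-3)² = (-263 - 24) + 2*9 = -287 + 18 = -269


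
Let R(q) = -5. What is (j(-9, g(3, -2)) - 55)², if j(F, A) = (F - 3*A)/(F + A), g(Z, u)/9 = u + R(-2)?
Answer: 13225/4 ≈ 3306.3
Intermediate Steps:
g(Z, u) = -45 + 9*u (g(Z, u) = 9*(u - 5) = 9*(-5 + u) = -45 + 9*u)
j(F, A) = (F - 3*A)/(A + F)
(j(-9, g(3, -2)) - 55)² = ((-9 - 3*(-45 + 9*(-2)))/((-45 + 9*(-2)) - 9) - 55)² = ((-9 - 3*(-45 - 18))/((-45 - 18) - 9) - 55)² = ((-9 - 3*(-63))/(-63 - 9) - 55)² = ((-9 + 189)/(-72) - 55)² = (-1/72*180 - 55)² = (-5/2 - 55)² = (-115/2)² = 13225/4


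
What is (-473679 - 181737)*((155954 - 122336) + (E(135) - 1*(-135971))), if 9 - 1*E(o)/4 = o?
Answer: -110821014360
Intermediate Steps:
E(o) = 36 - 4*o
(-473679 - 181737)*((155954 - 122336) + (E(135) - 1*(-135971))) = (-473679 - 181737)*((155954 - 122336) + ((36 - 4*135) - 1*(-135971))) = -655416*(33618 + ((36 - 540) + 135971)) = -655416*(33618 + (-504 + 135971)) = -655416*(33618 + 135467) = -655416*169085 = -110821014360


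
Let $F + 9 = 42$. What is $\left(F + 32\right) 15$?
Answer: $975$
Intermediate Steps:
$F = 33$ ($F = -9 + 42 = 33$)
$\left(F + 32\right) 15 = \left(33 + 32\right) 15 = 65 \cdot 15 = 975$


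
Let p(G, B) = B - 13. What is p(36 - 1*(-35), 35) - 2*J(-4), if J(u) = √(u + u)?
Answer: 22 - 4*I*√2 ≈ 22.0 - 5.6569*I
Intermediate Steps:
J(u) = √2*√u (J(u) = √(2*u) = √2*√u)
p(G, B) = -13 + B
p(36 - 1*(-35), 35) - 2*J(-4) = (-13 + 35) - 2*(√2*√(-4)) = 22 - 2*(√2*(2*I)) = 22 - 2*(2*I*√2) = 22 - 4*I*√2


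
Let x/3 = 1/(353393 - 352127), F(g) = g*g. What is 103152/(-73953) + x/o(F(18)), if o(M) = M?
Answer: -174119663/124832664 ≈ -1.3948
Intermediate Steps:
F(g) = g²
x = 1/422 (x = 3/(353393 - 352127) = 3/1266 = 3*(1/1266) = 1/422 ≈ 0.0023697)
103152/(-73953) + x/o(F(18)) = 103152/(-73953) + 1/(422*(18²)) = 103152*(-1/73953) + (1/422)/324 = -34384/24651 + (1/422)*(1/324) = -34384/24651 + 1/136728 = -174119663/124832664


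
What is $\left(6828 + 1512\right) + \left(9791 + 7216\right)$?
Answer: $25347$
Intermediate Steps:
$\left(6828 + 1512\right) + \left(9791 + 7216\right) = 8340 + 17007 = 25347$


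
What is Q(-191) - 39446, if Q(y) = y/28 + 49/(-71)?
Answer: -78433581/1988 ≈ -39454.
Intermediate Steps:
Q(y) = -49/71 + y/28 (Q(y) = y*(1/28) + 49*(-1/71) = y/28 - 49/71 = -49/71 + y/28)
Q(-191) - 39446 = (-49/71 + (1/28)*(-191)) - 39446 = (-49/71 - 191/28) - 39446 = -14933/1988 - 39446 = -78433581/1988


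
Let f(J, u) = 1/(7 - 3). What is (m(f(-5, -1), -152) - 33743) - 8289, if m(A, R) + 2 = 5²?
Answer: -42009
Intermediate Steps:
f(J, u) = ¼ (f(J, u) = 1/4 = ¼)
m(A, R) = 23 (m(A, R) = -2 + 5² = -2 + 25 = 23)
(m(f(-5, -1), -152) - 33743) - 8289 = (23 - 33743) - 8289 = -33720 - 8289 = -42009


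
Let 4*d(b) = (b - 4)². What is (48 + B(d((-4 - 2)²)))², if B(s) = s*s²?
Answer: 281476587325696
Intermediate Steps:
d(b) = (-4 + b)²/4 (d(b) = (b - 4)²/4 = (-4 + b)²/4)
B(s) = s³
(48 + B(d((-4 - 2)²)))² = (48 + ((-4 + (-4 - 2)²)²/4)³)² = (48 + ((-4 + (-6)²)²/4)³)² = (48 + ((-4 + 36)²/4)³)² = (48 + ((¼)*32²)³)² = (48 + ((¼)*1024)³)² = (48 + 256³)² = (48 + 16777216)² = 16777264² = 281476587325696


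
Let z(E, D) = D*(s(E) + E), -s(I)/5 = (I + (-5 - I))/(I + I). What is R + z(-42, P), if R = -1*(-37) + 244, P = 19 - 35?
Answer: 20113/21 ≈ 957.76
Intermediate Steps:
P = -16
s(I) = 25/(2*I) (s(I) = -5*(I + (-5 - I))/(I + I) = -(-25)/(2*I) = 25/(2*I))
R = 281 (R = 37 + 244 = 281)
z(E, D) = D*(E + 25/(2*E)) (z(E, D) = D*(25/(2*E) + E) = D*(E + 25/(2*E)))
R + z(-42, P) = 281 + (-16*(-42) + (25/2)*(-16)/(-42)) = 281 + (672 + (25/2)*(-16)*(-1/42)) = 281 + (672 + 100/21) = 281 + 14212/21 = 20113/21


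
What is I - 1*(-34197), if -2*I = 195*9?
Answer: 66639/2 ≈ 33320.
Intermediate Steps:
I = -1755/2 (I = -195*9/2 = -½*1755 = -1755/2 ≈ -877.50)
I - 1*(-34197) = -1755/2 - 1*(-34197) = -1755/2 + 34197 = 66639/2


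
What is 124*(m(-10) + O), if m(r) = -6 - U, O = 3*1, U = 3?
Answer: -744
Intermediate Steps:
O = 3
m(r) = -9 (m(r) = -6 - 1*3 = -6 - 3 = -9)
124*(m(-10) + O) = 124*(-9 + 3) = 124*(-6) = -744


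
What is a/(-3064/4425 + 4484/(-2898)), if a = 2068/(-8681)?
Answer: 2209942350/20777374511 ≈ 0.10636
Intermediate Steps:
a = -2068/8681 (a = 2068*(-1/8681) = -2068/8681 ≈ -0.23822)
a/(-3064/4425 + 4484/(-2898)) = -2068/(8681*(-3064/4425 + 4484/(-2898))) = -2068/(8681*(-3064*1/4425 + 4484*(-1/2898))) = -2068/(8681*(-3064/4425 - 2242/1449)) = -2068/(8681*(-4786862/2137275)) = -2068/8681*(-2137275/4786862) = 2209942350/20777374511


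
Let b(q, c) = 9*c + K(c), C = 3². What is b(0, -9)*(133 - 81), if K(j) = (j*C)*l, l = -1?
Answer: 0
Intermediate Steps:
C = 9
K(j) = -9*j (K(j) = (j*9)*(-1) = (9*j)*(-1) = -9*j)
b(q, c) = 0 (b(q, c) = 9*c - 9*c = 0)
b(0, -9)*(133 - 81) = 0*(133 - 81) = 0*52 = 0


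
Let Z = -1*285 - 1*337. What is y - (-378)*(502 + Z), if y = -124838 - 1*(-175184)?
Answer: 4986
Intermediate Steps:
Z = -622 (Z = -285 - 337 = -622)
y = 50346 (y = -124838 + 175184 = 50346)
y - (-378)*(502 + Z) = 50346 - (-378)*(502 - 622) = 50346 - (-378)*(-120) = 50346 - 1*45360 = 50346 - 45360 = 4986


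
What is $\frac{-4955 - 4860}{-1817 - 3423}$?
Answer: $\frac{1963}{1048} \approx 1.8731$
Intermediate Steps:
$\frac{-4955 - 4860}{-1817 - 3423} = - \frac{9815}{-5240} = \left(-9815\right) \left(- \frac{1}{5240}\right) = \frac{1963}{1048}$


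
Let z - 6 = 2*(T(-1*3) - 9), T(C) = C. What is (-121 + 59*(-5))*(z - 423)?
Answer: 183456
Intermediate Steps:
z = -18 (z = 6 + 2*(-1*3 - 9) = 6 + 2*(-3 - 9) = 6 + 2*(-12) = 6 - 24 = -18)
(-121 + 59*(-5))*(z - 423) = (-121 + 59*(-5))*(-18 - 423) = (-121 - 295)*(-441) = -416*(-441) = 183456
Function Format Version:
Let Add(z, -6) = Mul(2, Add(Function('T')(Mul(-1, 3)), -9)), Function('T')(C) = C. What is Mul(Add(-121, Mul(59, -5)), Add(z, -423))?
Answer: 183456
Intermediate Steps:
z = -18 (z = Add(6, Mul(2, Add(Mul(-1, 3), -9))) = Add(6, Mul(2, Add(-3, -9))) = Add(6, Mul(2, -12)) = Add(6, -24) = -18)
Mul(Add(-121, Mul(59, -5)), Add(z, -423)) = Mul(Add(-121, Mul(59, -5)), Add(-18, -423)) = Mul(Add(-121, -295), -441) = Mul(-416, -441) = 183456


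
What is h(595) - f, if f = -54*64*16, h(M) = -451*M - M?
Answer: -213644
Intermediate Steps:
h(M) = -452*M
f = -55296 (f = -3456*16 = -55296)
h(595) - f = -452*595 - 1*(-55296) = -268940 + 55296 = -213644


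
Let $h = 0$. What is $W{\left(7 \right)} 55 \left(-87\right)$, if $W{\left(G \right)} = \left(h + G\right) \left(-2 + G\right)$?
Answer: $-167475$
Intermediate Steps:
$W{\left(G \right)} = G \left(-2 + G\right)$ ($W{\left(G \right)} = \left(0 + G\right) \left(-2 + G\right) = G \left(-2 + G\right)$)
$W{\left(7 \right)} 55 \left(-87\right) = 7 \left(-2 + 7\right) 55 \left(-87\right) = 7 \cdot 5 \cdot 55 \left(-87\right) = 35 \cdot 55 \left(-87\right) = 1925 \left(-87\right) = -167475$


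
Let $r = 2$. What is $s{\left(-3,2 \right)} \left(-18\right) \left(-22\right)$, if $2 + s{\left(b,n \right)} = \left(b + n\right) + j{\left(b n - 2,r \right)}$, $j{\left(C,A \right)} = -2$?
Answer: $-1980$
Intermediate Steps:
$s{\left(b,n \right)} = -4 + b + n$ ($s{\left(b,n \right)} = -2 - \left(2 - b - n\right) = -2 + \left(-2 + b + n\right) = -4 + b + n$)
$s{\left(-3,2 \right)} \left(-18\right) \left(-22\right) = \left(-4 - 3 + 2\right) \left(-18\right) \left(-22\right) = \left(-5\right) \left(-18\right) \left(-22\right) = 90 \left(-22\right) = -1980$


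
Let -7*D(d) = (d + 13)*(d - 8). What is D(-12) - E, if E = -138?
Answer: 986/7 ≈ 140.86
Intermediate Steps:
D(d) = -(-8 + d)*(13 + d)/7 (D(d) = -(d + 13)*(d - 8)/7 = -(13 + d)*(-8 + d)/7 = -(-8 + d)*(13 + d)/7)
D(-12) - E = (104/7 - 5/7*(-12) - ⅐*(-12)²) - 1*(-138) = (104/7 + 60/7 - ⅐*144) + 138 = (104/7 + 60/7 - 144/7) + 138 = 20/7 + 138 = 986/7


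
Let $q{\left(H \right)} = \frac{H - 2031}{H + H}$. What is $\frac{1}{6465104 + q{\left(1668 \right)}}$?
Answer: $\frac{1112}{7189195527} \approx 1.5468 \cdot 10^{-7}$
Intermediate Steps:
$q{\left(H \right)} = \frac{-2031 + H}{2 H}$
$\frac{1}{6465104 + q{\left(1668 \right)}} = \frac{1}{6465104 + \frac{-2031 + 1668}{2 \cdot 1668}} = \frac{1}{6465104 + \frac{1}{2} \cdot \frac{1}{1668} \left(-363\right)} = \frac{1}{6465104 - \frac{121}{1112}} = \frac{1}{\frac{7189195527}{1112}} = \frac{1112}{7189195527}$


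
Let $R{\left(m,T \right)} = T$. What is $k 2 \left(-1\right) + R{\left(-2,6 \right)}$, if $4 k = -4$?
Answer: $8$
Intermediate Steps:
$k = -1$ ($k = \frac{1}{4} \left(-4\right) = -1$)
$k 2 \left(-1\right) + R{\left(-2,6 \right)} = \left(-1\right) 2 \left(-1\right) + 6 = \left(-2\right) \left(-1\right) + 6 = 2 + 6 = 8$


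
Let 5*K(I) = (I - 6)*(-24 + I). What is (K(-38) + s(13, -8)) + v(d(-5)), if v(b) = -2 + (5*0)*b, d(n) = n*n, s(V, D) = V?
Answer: 2783/5 ≈ 556.60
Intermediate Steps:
d(n) = n²
v(b) = -2 (v(b) = -2 + 0*b = -2 + 0 = -2)
K(I) = (-24 + I)*(-6 + I)/5 (K(I) = ((I - 6)*(-24 + I))/5 = ((-6 + I)*(-24 + I))/5 = ((-24 + I)*(-6 + I))/5 = (-24 + I)*(-6 + I)/5)
(K(-38) + s(13, -8)) + v(d(-5)) = ((144/5 - 6*(-38) + (⅕)*(-38)²) + 13) - 2 = ((144/5 + 228 + (⅕)*1444) + 13) - 2 = ((144/5 + 228 + 1444/5) + 13) - 2 = (2728/5 + 13) - 2 = 2793/5 - 2 = 2783/5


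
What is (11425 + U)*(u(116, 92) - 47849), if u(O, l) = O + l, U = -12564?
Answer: 54263099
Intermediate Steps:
(11425 + U)*(u(116, 92) - 47849) = (11425 - 12564)*((116 + 92) - 47849) = -1139*(208 - 47849) = -1139*(-47641) = 54263099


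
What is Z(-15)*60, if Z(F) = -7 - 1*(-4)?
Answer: -180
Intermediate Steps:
Z(F) = -3 (Z(F) = -7 + 4 = -3)
Z(-15)*60 = -3*60 = -180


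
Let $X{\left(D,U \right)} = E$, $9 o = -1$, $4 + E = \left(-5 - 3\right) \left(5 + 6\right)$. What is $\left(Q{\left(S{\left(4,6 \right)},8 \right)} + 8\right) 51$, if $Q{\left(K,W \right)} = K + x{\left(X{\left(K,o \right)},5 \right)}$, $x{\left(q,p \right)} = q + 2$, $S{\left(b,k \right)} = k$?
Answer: $-3876$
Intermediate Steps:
$E = -92$ ($E = -4 + \left(-5 - 3\right) \left(5 + 6\right) = -4 - 88 = -92$)
$o = - \frac{1}{9}$ ($o = \frac{1}{9} \left(-1\right) = - \frac{1}{9} \approx -0.11111$)
$X{\left(D,U \right)} = -92$
$x{\left(q,p \right)} = 2 + q$
$Q{\left(K,W \right)} = -90 + K$ ($Q{\left(K,W \right)} = K + \left(2 - 92\right) = K - 90 = -90 + K$)
$\left(Q{\left(S{\left(4,6 \right)},8 \right)} + 8\right) 51 = \left(\left(-90 + 6\right) + 8\right) 51 = \left(-84 + 8\right) 51 = \left(-76\right) 51 = -3876$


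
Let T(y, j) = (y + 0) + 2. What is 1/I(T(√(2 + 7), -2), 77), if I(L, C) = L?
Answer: ⅕ ≈ 0.20000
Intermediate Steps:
T(y, j) = 2 + y (T(y, j) = y + 2 = 2 + y)
1/I(T(√(2 + 7), -2), 77) = 1/(2 + √(2 + 7)) = 1/(2 + √9) = 1/(2 + 3) = 1/5 = ⅕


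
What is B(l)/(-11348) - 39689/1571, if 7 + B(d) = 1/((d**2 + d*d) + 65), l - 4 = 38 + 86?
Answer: -7393659577073/292668568382 ≈ -25.263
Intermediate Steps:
l = 128 (l = 4 + (38 + 86) = 4 + 124 = 128)
B(d) = -7 + 1/(65 + 2*d**2) (B(d) = -7 + 1/((d**2 + d*d) + 65) = -7 + 1/((d**2 + d**2) + 65) = -7 + 1/(2*d**2 + 65) = -7 + 1/(65 + 2*d**2))
B(l)/(-11348) - 39689/1571 = (2*(-227 - 7*128**2)/(65 + 2*128**2))/(-11348) - 39689/1571 = (2*(-227 - 7*16384)/(65 + 2*16384))*(-1/11348) - 39689*1/1571 = (2*(-227 - 114688)/(65 + 32768))*(-1/11348) - 39689/1571 = (2*(-114915)/32833)*(-1/11348) - 39689/1571 = (2*(1/32833)*(-114915))*(-1/11348) - 39689/1571 = -229830/32833*(-1/11348) - 39689/1571 = 114915/186294442 - 39689/1571 = -7393659577073/292668568382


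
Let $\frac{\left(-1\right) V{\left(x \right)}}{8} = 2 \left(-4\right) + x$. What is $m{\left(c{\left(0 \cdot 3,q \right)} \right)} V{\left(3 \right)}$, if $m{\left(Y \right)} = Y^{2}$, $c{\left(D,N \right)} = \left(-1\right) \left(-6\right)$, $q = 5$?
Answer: $1440$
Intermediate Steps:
$V{\left(x \right)} = 64 - 8 x$ ($V{\left(x \right)} = - 8 \left(2 \left(-4\right) + x\right) = - 8 \left(-8 + x\right) = 64 - 8 x$)
$c{\left(D,N \right)} = 6$
$m{\left(c{\left(0 \cdot 3,q \right)} \right)} V{\left(3 \right)} = 6^{2} \left(64 - 24\right) = 36 \left(64 - 24\right) = 36 \cdot 40 = 1440$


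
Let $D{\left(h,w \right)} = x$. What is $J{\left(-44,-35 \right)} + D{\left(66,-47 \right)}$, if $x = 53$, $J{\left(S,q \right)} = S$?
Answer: $9$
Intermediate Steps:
$D{\left(h,w \right)} = 53$
$J{\left(-44,-35 \right)} + D{\left(66,-47 \right)} = -44 + 53 = 9$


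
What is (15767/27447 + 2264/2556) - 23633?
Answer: -138154967858/5846211 ≈ -23632.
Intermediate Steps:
(15767/27447 + 2264/2556) - 23633 = (15767*(1/27447) + 2264*(1/2556)) - 23633 = (15767/27447 + 566/639) - 23633 = 8536705/5846211 - 23633 = -138154967858/5846211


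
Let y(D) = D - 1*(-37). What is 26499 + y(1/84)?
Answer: 2229025/84 ≈ 26536.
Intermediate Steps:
y(D) = 37 + D (y(D) = D + 37 = 37 + D)
26499 + y(1/84) = 26499 + (37 + 1/84) = 26499 + 3109/84 = 2229025/84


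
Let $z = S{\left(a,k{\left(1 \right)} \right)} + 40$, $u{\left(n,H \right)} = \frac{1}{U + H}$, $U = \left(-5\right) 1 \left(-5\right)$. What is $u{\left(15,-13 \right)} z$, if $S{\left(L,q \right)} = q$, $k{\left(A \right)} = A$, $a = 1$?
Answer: $\frac{41}{12} \approx 3.4167$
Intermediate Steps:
$U = 25$ ($U = \left(-5\right) \left(-5\right) = 25$)
$u{\left(n,H \right)} = \frac{1}{25 + H}$
$z = 41$ ($z = 1 + 40 = 41$)
$u{\left(15,-13 \right)} z = \frac{1}{25 - 13} \cdot 41 = \frac{1}{12} \cdot 41 = \frac{41}{12}$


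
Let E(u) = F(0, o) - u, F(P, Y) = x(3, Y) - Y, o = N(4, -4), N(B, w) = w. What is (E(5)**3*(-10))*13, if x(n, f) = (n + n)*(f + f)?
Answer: 15294370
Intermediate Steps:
o = -4
x(n, f) = 4*f*n (x(n, f) = (2*n)*(2*f) = 4*f*n)
F(P, Y) = 11*Y (F(P, Y) = 4*Y*3 - Y = 12*Y - Y = 11*Y)
E(u) = -44 - u (E(u) = 11*(-4) - u = -44 - u)
(E(5)**3*(-10))*13 = ((-44 - 1*5)**3*(-10))*13 = ((-44 - 5)**3*(-10))*13 = ((-49)**3*(-10))*13 = -117649*(-10)*13 = 1176490*13 = 15294370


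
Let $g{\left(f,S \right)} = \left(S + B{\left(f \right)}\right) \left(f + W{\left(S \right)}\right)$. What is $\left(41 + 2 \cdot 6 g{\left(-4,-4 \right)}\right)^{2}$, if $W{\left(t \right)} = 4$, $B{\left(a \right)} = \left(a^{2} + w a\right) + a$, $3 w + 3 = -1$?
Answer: $1681$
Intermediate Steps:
$w = - \frac{4}{3}$ ($w = -1 + \frac{1}{3} \left(-1\right) = -1 - \frac{1}{3} = - \frac{4}{3} \approx -1.3333$)
$B{\left(a \right)} = a^{2} - \frac{a}{3}$ ($B{\left(a \right)} = \left(a^{2} - \frac{4 a}{3}\right) + a = a^{2} - \frac{a}{3}$)
$g{\left(f,S \right)} = \left(4 + f\right) \left(S + f \left(- \frac{1}{3} + f\right)\right)$ ($g{\left(f,S \right)} = \left(S + f \left(- \frac{1}{3} + f\right)\right) \left(f + 4\right) = \left(S + f \left(- \frac{1}{3} + f\right)\right) \left(4 + f\right) = \left(4 + f\right) \left(S + f \left(- \frac{1}{3} + f\right)\right)$)
$\left(41 + 2 \cdot 6 g{\left(-4,-4 \right)}\right)^{2} = \left(41 + 2 \cdot 6 \left(\left(-4\right)^{3} + 4 \left(-4\right) - - \frac{16}{3} + \frac{11 \left(-4\right)^{2}}{3} - -16\right)\right)^{2} = \left(41 + 12 \left(-64 - 16 + \frac{16}{3} + \frac{11}{3} \cdot 16 + 16\right)\right)^{2} = \left(41 + 12 \left(-64 - 16 + \frac{16}{3} + \frac{176}{3} + 16\right)\right)^{2} = \left(41 + 12 \cdot 0\right)^{2} = \left(41 + 0\right)^{2} = 41^{2} = 1681$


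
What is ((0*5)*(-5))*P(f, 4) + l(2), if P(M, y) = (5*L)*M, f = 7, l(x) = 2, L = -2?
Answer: 2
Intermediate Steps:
P(M, y) = -10*M (P(M, y) = (5*(-2))*M = -10*M)
((0*5)*(-5))*P(f, 4) + l(2) = ((0*5)*(-5))*(-10*7) + 2 = (0*(-5))*(-70) + 2 = 0*(-70) + 2 = 0 + 2 = 2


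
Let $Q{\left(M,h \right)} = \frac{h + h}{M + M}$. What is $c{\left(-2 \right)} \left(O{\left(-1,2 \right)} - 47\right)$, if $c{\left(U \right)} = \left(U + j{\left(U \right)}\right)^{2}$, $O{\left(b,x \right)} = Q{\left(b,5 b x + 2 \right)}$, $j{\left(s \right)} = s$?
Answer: $-624$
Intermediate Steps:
$Q{\left(M,h \right)} = \frac{h}{M}$ ($Q{\left(M,h \right)} = \frac{2 h}{2 M} = 2 h \frac{1}{2 M} = \frac{h}{M}$)
$O{\left(b,x \right)} = \frac{2 + 5 b x}{b}$ ($O{\left(b,x \right)} = \frac{5 b x + 2}{b} = \frac{2 + 5 b x}{b}$)
$c{\left(U \right)} = 4 U^{2}$ ($c{\left(U \right)} = \left(U + U\right)^{2} = \left(2 U\right)^{2} = 4 U^{2}$)
$c{\left(-2 \right)} \left(O{\left(-1,2 \right)} - 47\right) = 4 \left(-2\right)^{2} \left(\left(\frac{2}{-1} + 5 \cdot 2\right) - 47\right) = 4 \cdot 4 \left(\left(2 \left(-1\right) + 10\right) - 47\right) = 16 \left(\left(-2 + 10\right) - 47\right) = 16 \left(8 - 47\right) = 16 \left(-39\right) = -624$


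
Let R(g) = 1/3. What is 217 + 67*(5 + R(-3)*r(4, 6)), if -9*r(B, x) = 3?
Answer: 4901/9 ≈ 544.56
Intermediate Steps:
r(B, x) = -⅓ (r(B, x) = -⅑*3 = -⅓)
R(g) = ⅓
217 + 67*(5 + R(-3)*r(4, 6)) = 217 + 67*(5 + (⅓)*(-⅓)) = 217 + 67*(5 - ⅑) = 217 + 67*(44/9) = 217 + 2948/9 = 4901/9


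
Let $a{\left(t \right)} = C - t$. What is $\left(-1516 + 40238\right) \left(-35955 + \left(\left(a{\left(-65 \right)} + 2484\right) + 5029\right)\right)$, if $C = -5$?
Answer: $-1099007804$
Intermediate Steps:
$a{\left(t \right)} = -5 - t$
$\left(-1516 + 40238\right) \left(-35955 + \left(\left(a{\left(-65 \right)} + 2484\right) + 5029\right)\right) = \left(-1516 + 40238\right) \left(-35955 + \left(\left(\left(-5 - -65\right) + 2484\right) + 5029\right)\right) = 38722 \left(-35955 + \left(\left(\left(-5 + 65\right) + 2484\right) + 5029\right)\right) = 38722 \left(-35955 + \left(\left(60 + 2484\right) + 5029\right)\right) = 38722 \left(-35955 + \left(2544 + 5029\right)\right) = 38722 \left(-35955 + 7573\right) = 38722 \left(-28382\right) = -1099007804$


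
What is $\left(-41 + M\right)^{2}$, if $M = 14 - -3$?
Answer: $576$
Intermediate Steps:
$M = 17$ ($M = 14 + 3 = 17$)
$\left(-41 + M\right)^{2} = \left(-41 + 17\right)^{2} = \left(-24\right)^{2} = 576$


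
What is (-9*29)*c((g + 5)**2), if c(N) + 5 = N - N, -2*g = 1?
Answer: 1305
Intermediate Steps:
g = -1/2 (g = -1/2*1 = -1/2 ≈ -0.50000)
c(N) = -5 (c(N) = -5 + (N - N) = -5 + 0 = -5)
(-9*29)*c((g + 5)**2) = -9*29*(-5) = -261*(-5) = 1305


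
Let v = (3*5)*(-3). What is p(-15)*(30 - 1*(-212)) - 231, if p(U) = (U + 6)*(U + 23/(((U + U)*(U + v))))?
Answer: 3241117/100 ≈ 32411.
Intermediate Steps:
v = -45 (v = 15*(-3) = -45)
p(U) = (6 + U)*(U + 23/(2*U*(-45 + U))) (p(U) = (U + 6)*(U + 23/(((U + U)*(U - 45)))) = (6 + U)*(U + 23/(((2*U)*(-45 + U)))) = (6 + U)*(U + 23/((2*U*(-45 + U)))) = (6 + U)*(U + 23*(1/(2*U*(-45 + U)))) = (6 + U)*(U + 23/(2*U*(-45 + U))))
p(-15)*(30 - 1*(-212)) - 231 = ((69 + (-15)**4 - 270*(-15)**2 - 39*(-15)**3 + (23/2)*(-15))/((-15)*(-45 - 15)))*(30 - 1*(-212)) - 231 = (-1/15*(69 + 50625 - 270*225 - 39*(-3375) - 345/2)/(-60))*(30 + 212) - 231 = -1/15*(-1/60)*(69 + 50625 - 60750 + 131625 - 345/2)*242 - 231 = -1/15*(-1/60)*242793/2*242 - 231 = (26977/200)*242 - 231 = 3264217/100 - 231 = 3241117/100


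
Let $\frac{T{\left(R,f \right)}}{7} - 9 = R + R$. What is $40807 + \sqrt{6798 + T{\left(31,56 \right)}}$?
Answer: $40807 + \sqrt{7295} \approx 40892.0$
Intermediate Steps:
$T{\left(R,f \right)} = 63 + 14 R$ ($T{\left(R,f \right)} = 63 + 7 \left(R + R\right) = 63 + 7 \cdot 2 R = 63 + 14 R$)
$40807 + \sqrt{6798 + T{\left(31,56 \right)}} = 40807 + \sqrt{6798 + \left(63 + 14 \cdot 31\right)} = 40807 + \sqrt{6798 + \left(63 + 434\right)} = 40807 + \sqrt{6798 + 497} = 40807 + \sqrt{7295}$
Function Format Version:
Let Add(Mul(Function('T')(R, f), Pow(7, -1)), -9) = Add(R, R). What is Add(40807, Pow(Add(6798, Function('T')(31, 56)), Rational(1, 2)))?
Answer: Add(40807, Pow(7295, Rational(1, 2))) ≈ 40892.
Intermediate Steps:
Function('T')(R, f) = Add(63, Mul(14, R)) (Function('T')(R, f) = Add(63, Mul(7, Add(R, R))) = Add(63, Mul(7, Mul(2, R))) = Add(63, Mul(14, R)))
Add(40807, Pow(Add(6798, Function('T')(31, 56)), Rational(1, 2))) = Add(40807, Pow(Add(6798, Add(63, Mul(14, 31))), Rational(1, 2))) = Add(40807, Pow(Add(6798, Add(63, 434)), Rational(1, 2))) = Add(40807, Pow(Add(6798, 497), Rational(1, 2))) = Add(40807, Pow(7295, Rational(1, 2)))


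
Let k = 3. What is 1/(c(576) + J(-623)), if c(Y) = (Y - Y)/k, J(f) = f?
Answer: -1/623 ≈ -0.0016051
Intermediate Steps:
c(Y) = 0 (c(Y) = (Y - Y)/3 = (⅓)*0 = 0)
1/(c(576) + J(-623)) = 1/(0 - 623) = 1/(-623) = -1/623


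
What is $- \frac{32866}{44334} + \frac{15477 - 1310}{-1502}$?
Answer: $- \frac{338722255}{33294834} \approx -10.173$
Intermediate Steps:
$- \frac{32866}{44334} + \frac{15477 - 1310}{-1502} = \left(-32866\right) \frac{1}{44334} + 14167 \left(- \frac{1}{1502}\right) = - \frac{16433}{22167} - \frac{14167}{1502} = - \frac{338722255}{33294834}$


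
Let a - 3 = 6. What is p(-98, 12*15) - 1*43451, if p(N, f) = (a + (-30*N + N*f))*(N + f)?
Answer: -1248113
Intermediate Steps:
a = 9 (a = 3 + 6 = 9)
p(N, f) = (N + f)*(9 - 30*N + N*f) (p(N, f) = (9 + (-30*N + N*f))*(N + f) = (9 - 30*N + N*f)*(N + f) = (N + f)*(9 - 30*N + N*f))
p(-98, 12*15) - 1*43451 = (-30*(-98)² + 9*(-98) + 9*(12*15) - 98*(12*15)² + (12*15)*(-98)² - 30*(-98)*12*15) - 1*43451 = (-30*9604 - 882 + 9*180 - 98*180² + 180*9604 - 30*(-98)*180) - 43451 = (-288120 - 882 + 1620 - 98*32400 + 1728720 + 529200) - 43451 = (-288120 - 882 + 1620 - 3175200 + 1728720 + 529200) - 43451 = -1204662 - 43451 = -1248113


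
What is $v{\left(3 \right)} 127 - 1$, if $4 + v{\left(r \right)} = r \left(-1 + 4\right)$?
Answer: $634$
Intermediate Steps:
$v{\left(r \right)} = -4 + 3 r$ ($v{\left(r \right)} = -4 + r \left(-1 + 4\right) = -4 + r 3 = -4 + 3 r$)
$v{\left(3 \right)} 127 - 1 = \left(-4 + 3 \cdot 3\right) 127 - 1 = \left(-4 + 9\right) 127 - 1 = 5 \cdot 127 - 1 = 635 - 1 = 634$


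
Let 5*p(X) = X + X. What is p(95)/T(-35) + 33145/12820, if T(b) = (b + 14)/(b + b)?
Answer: 994207/7692 ≈ 129.25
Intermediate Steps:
p(X) = 2*X/5 (p(X) = (X + X)/5 = (2*X)/5 = 2*X/5)
T(b) = (14 + b)/(2*b) (T(b) = (14 + b)/((2*b)) = (14 + b)*(1/(2*b)) = (14 + b)/(2*b))
p(95)/T(-35) + 33145/12820 = ((2/5)*95)/(((1/2)*(14 - 35)/(-35))) + 33145/12820 = 38/(((1/2)*(-1/35)*(-21))) + 33145*(1/12820) = 38/(3/10) + 6629/2564 = 38*(10/3) + 6629/2564 = 380/3 + 6629/2564 = 994207/7692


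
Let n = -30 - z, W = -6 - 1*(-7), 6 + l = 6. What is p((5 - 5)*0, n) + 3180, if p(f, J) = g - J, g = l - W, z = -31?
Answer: 3178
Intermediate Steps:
l = 0 (l = -6 + 6 = 0)
W = 1 (W = -6 + 7 = 1)
g = -1 (g = 0 - 1*1 = 0 - 1 = -1)
n = 1 (n = -30 - 1*(-31) = -30 + 31 = 1)
p(f, J) = -1 - J
p((5 - 5)*0, n) + 3180 = (-1 - 1*1) + 3180 = (-1 - 1) + 3180 = -2 + 3180 = 3178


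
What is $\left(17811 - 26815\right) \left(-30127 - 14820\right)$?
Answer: $404702788$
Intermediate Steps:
$\left(17811 - 26815\right) \left(-30127 - 14820\right) = - 9004 \left(-30127 - 14820\right) = \left(-9004\right) \left(-44947\right) = 404702788$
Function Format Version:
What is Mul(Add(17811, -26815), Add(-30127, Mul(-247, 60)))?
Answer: 404702788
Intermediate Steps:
Mul(Add(17811, -26815), Add(-30127, Mul(-247, 60))) = Mul(-9004, Add(-30127, -14820)) = Mul(-9004, -44947) = 404702788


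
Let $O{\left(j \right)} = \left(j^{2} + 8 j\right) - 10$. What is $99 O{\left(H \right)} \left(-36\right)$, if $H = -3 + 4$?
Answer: $3564$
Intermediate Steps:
$H = 1$
$O{\left(j \right)} = -10 + j^{2} + 8 j$
$99 O{\left(H \right)} \left(-36\right) = 99 \left(-10 + 1^{2} + 8 \cdot 1\right) \left(-36\right) = 99 \left(-10 + 1 + 8\right) \left(-36\right) = 99 \left(-1\right) \left(-36\right) = \left(-99\right) \left(-36\right) = 3564$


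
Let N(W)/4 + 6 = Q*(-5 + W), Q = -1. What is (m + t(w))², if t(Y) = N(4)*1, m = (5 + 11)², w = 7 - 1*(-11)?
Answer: 55696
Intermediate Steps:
w = 18 (w = 7 + 11 = 18)
m = 256 (m = 16² = 256)
N(W) = -4 - 4*W (N(W) = -24 + 4*(-(-5 + W)) = -24 + 4*(5 - W) = -24 + (20 - 4*W) = -4 - 4*W)
t(Y) = -20 (t(Y) = (-4 - 4*4)*1 = (-4 - 16)*1 = -20*1 = -20)
(m + t(w))² = (256 - 20)² = 236² = 55696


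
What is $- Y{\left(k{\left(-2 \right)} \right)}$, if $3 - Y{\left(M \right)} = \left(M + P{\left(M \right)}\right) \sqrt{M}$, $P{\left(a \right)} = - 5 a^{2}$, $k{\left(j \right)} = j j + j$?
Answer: $-3 - 18 \sqrt{2} \approx -28.456$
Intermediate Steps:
$k{\left(j \right)} = j + j^{2}$ ($k{\left(j \right)} = j^{2} + j = j + j^{2}$)
$Y{\left(M \right)} = 3 - \sqrt{M} \left(M - 5 M^{2}\right)$ ($Y{\left(M \right)} = 3 - \left(M - 5 M^{2}\right) \sqrt{M} = 3 - \sqrt{M} \left(M - 5 M^{2}\right)$)
$- Y{\left(k{\left(-2 \right)} \right)} = - (3 - \left(- 2 \left(1 - 2\right)\right)^{\frac{3}{2}} + 5 \left(- 2 \left(1 - 2\right)\right)^{\frac{5}{2}}) = - (3 - \left(\left(-2\right) \left(-1\right)\right)^{\frac{3}{2}} + 5 \left(\left(-2\right) \left(-1\right)\right)^{\frac{5}{2}}) = - (3 - 2^{\frac{3}{2}} + 5 \cdot 2^{\frac{5}{2}}) = - (3 - 2 \sqrt{2} + 5 \cdot 4 \sqrt{2}) = - (3 - 2 \sqrt{2} + 20 \sqrt{2}) = - (3 + 18 \sqrt{2}) = -3 - 18 \sqrt{2}$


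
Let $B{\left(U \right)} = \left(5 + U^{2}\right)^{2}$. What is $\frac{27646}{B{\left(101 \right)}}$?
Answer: $\frac{13823}{52081218} \approx 0.00026541$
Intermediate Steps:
$\frac{27646}{B{\left(101 \right)}} = \frac{27646}{\left(5 + 101^{2}\right)^{2}} = \frac{27646}{\left(5 + 10201\right)^{2}} = \frac{27646}{10206^{2}} = \frac{27646}{104162436} = 27646 \cdot \frac{1}{104162436} = \frac{13823}{52081218}$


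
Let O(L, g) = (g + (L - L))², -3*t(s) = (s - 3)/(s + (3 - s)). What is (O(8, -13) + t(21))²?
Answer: 27889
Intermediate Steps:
t(s) = ⅓ - s/9 (t(s) = -(s - 3)/(3*(s + (3 - s))) = -(-3 + s)/(3*3) = -(-1 + s/3)/3 = ⅓ - s/9)
O(L, g) = g² (O(L, g) = (g + 0)² = g²)
(O(8, -13) + t(21))² = ((-13)² + (⅓ - ⅑*21))² = (169 + (⅓ - 7/3))² = (169 - 2)² = 167² = 27889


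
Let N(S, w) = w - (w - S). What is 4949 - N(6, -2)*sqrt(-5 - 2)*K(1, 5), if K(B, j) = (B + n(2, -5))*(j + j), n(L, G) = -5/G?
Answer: 4949 - 120*I*sqrt(7) ≈ 4949.0 - 317.49*I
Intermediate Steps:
N(S, w) = S (N(S, w) = w + (S - w) = S)
K(B, j) = 2*j*(1 + B) (K(B, j) = (B - 5/(-5))*(j + j) = (B - 5*(-1/5))*(2*j) = (B + 1)*(2*j) = (1 + B)*(2*j) = 2*j*(1 + B))
4949 - N(6, -2)*sqrt(-5 - 2)*K(1, 5) = 4949 - 6*sqrt(-5 - 2)*2*5*(1 + 1) = 4949 - 6*sqrt(-7)*2*5*2 = 4949 - 6*(I*sqrt(7))*20 = 4949 - 6*I*sqrt(7)*20 = 4949 - 120*I*sqrt(7)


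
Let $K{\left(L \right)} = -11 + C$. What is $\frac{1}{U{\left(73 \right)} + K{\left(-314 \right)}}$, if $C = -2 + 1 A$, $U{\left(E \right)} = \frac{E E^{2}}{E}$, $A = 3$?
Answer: $\frac{1}{5319} \approx 0.00018801$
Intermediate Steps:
$U{\left(E \right)} = E^{2}$ ($U{\left(E \right)} = \frac{E^{3}}{E} = E^{2}$)
$C = 1$ ($C = -2 + 1 \cdot 3 = -2 + 3 = 1$)
$K{\left(L \right)} = -10$ ($K{\left(L \right)} = -11 + 1 = -10$)
$\frac{1}{U{\left(73 \right)} + K{\left(-314 \right)}} = \frac{1}{73^{2} - 10} = \frac{1}{5329 - 10} = \frac{1}{5319}$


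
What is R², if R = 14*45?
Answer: 396900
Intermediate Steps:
R = 630
R² = 630² = 396900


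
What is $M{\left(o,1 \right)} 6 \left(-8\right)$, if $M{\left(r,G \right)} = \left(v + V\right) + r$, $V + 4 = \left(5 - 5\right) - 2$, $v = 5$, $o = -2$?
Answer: $144$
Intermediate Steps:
$V = -6$ ($V = -4 + \left(\left(5 - 5\right) - 2\right) = -4 + \left(0 - 2\right) = -4 - 2 = -6$)
$M{\left(r,G \right)} = -1 + r$ ($M{\left(r,G \right)} = \left(5 - 6\right) + r = -1 + r$)
$M{\left(o,1 \right)} 6 \left(-8\right) = \left(-1 - 2\right) 6 \left(-8\right) = \left(-3\right) 6 \left(-8\right) = \left(-18\right) \left(-8\right) = 144$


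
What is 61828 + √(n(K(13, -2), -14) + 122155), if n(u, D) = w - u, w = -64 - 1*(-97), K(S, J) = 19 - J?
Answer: 61828 + √122167 ≈ 62178.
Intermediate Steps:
w = 33 (w = -64 + 97 = 33)
n(u, D) = 33 - u
61828 + √(n(K(13, -2), -14) + 122155) = 61828 + √((33 - (19 - 1*(-2))) + 122155) = 61828 + √((33 - (19 + 2)) + 122155) = 61828 + √((33 - 1*21) + 122155) = 61828 + √((33 - 21) + 122155) = 61828 + √(12 + 122155) = 61828 + √122167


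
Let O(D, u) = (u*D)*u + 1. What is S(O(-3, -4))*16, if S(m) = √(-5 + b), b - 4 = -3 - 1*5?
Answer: 48*I ≈ 48.0*I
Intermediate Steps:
b = -4 (b = 4 + (-3 - 1*5) = 4 + (-3 - 5) = 4 - 8 = -4)
O(D, u) = 1 + D*u² (O(D, u) = (D*u)*u + 1 = D*u² + 1 = 1 + D*u²)
S(m) = 3*I (S(m) = √(-5 - 4) = √(-9) = 3*I)
S(O(-3, -4))*16 = (3*I)*16 = 48*I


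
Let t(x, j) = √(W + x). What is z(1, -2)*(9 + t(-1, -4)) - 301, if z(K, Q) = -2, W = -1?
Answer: -319 - 2*I*√2 ≈ -319.0 - 2.8284*I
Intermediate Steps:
t(x, j) = √(-1 + x)
z(1, -2)*(9 + t(-1, -4)) - 301 = -2*(9 + √(-1 - 1)) - 301 = -2*(9 + √(-2)) - 301 = -2*(9 + I*√2) - 301 = (-18 - 2*I*√2) - 301 = -319 - 2*I*√2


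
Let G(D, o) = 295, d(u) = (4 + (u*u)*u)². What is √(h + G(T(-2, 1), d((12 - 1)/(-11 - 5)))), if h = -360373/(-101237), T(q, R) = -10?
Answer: 2*√764979370314/101237 ≈ 17.279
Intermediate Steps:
d(u) = (4 + u³)² (d(u) = (4 + u²*u)² = (4 + u³)²)
h = 360373/101237 (h = -360373*(-1/101237) = 360373/101237 ≈ 3.5597)
√(h + G(T(-2, 1), d((12 - 1)/(-11 - 5)))) = √(360373/101237 + 295) = √(30225288/101237) = 2*√764979370314/101237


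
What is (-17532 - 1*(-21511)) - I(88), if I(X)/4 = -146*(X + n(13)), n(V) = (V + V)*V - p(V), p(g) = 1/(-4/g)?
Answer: 254661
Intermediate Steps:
p(g) = -g/4
n(V) = 2*V² + V/4 (n(V) = (V + V)*V - (-1)*V/4 = (2*V)*V + V/4 = 2*V² + V/4)
I(X) = -199290 - 584*X (I(X) = 4*(-146*(X + (¼)*13*(1 + 8*13))) = 4*(-146*(X + (¼)*13*(1 + 104))) = 4*(-146*(X + (¼)*13*105)) = 4*(-146*(X + 1365/4)) = 4*(-146*(1365/4 + X)) = 4*(-99645/2 - 146*X) = -199290 - 584*X)
(-17532 - 1*(-21511)) - I(88) = (-17532 - 1*(-21511)) - (-199290 - 584*88) = (-17532 + 21511) - (-199290 - 51392) = 3979 - 1*(-250682) = 3979 + 250682 = 254661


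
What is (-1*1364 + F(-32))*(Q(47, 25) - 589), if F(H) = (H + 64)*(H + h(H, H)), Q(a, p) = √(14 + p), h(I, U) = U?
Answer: 2009668 - 3412*√39 ≈ 1.9884e+6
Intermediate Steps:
F(H) = 2*H*(64 + H) (F(H) = (H + 64)*(H + H) = (64 + H)*(2*H) = 2*H*(64 + H))
(-1*1364 + F(-32))*(Q(47, 25) - 589) = (-1*1364 + 2*(-32)*(64 - 32))*(√(14 + 25) - 589) = (-1364 + 2*(-32)*32)*(√39 - 589) = (-1364 - 2048)*(-589 + √39) = -3412*(-589 + √39) = 2009668 - 3412*√39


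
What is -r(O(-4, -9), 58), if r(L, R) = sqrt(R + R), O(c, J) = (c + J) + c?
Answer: -2*sqrt(29) ≈ -10.770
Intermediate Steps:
O(c, J) = J + 2*c (O(c, J) = (J + c) + c = J + 2*c)
r(L, R) = sqrt(2)*sqrt(R) (r(L, R) = sqrt(2*R) = sqrt(2)*sqrt(R))
-r(O(-4, -9), 58) = -sqrt(2)*sqrt(58) = -2*sqrt(29)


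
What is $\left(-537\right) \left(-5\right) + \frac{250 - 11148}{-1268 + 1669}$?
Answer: $\frac{1065787}{401} \approx 2657.8$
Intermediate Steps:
$\left(-537\right) \left(-5\right) + \frac{250 - 11148}{-1268 + 1669} = 2685 - \frac{10898}{401} = \frac{1065787}{401}$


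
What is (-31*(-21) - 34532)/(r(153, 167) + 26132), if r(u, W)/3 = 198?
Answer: -33881/26726 ≈ -1.2677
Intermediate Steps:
r(u, W) = 594 (r(u, W) = 3*198 = 594)
(-31*(-21) - 34532)/(r(153, 167) + 26132) = (-31*(-21) - 34532)/(594 + 26132) = (651 - 34532)/26726 = -33881*1/26726 = -33881/26726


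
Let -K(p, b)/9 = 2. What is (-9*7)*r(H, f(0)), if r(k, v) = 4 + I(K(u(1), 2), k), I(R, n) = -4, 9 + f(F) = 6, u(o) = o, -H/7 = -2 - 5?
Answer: 0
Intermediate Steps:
H = 49 (H = -7*(-2 - 5) = -7*(-7) = 49)
f(F) = -3 (f(F) = -9 + 6 = -3)
K(p, b) = -18 (K(p, b) = -9*2 = -18)
r(k, v) = 0 (r(k, v) = 4 - 4 = 0)
(-9*7)*r(H, f(0)) = -9*7*0 = -63*0 = 0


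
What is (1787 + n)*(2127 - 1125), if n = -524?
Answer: 1265526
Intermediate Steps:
(1787 + n)*(2127 - 1125) = (1787 - 524)*(2127 - 1125) = 1263*1002 = 1265526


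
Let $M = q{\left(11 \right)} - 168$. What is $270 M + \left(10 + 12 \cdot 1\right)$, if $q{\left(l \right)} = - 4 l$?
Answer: $-57218$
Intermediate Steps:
$M = -212$ ($M = \left(-4\right) 11 - 168 = -44 - 168 = -212$)
$270 M + \left(10 + 12 \cdot 1\right) = 270 \left(-212\right) + \left(10 + 12 \cdot 1\right) = -57240 + \left(10 + 12\right) = -57240 + 22 = -57218$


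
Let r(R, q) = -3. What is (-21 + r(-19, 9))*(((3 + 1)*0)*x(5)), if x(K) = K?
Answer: 0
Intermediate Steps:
(-21 + r(-19, 9))*(((3 + 1)*0)*x(5)) = (-21 - 3)*(((3 + 1)*0)*5) = -24*4*0*5 = -0*5 = -24*0 = 0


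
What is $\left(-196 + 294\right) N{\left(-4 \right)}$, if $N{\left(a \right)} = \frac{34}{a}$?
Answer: $-833$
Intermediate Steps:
$\left(-196 + 294\right) N{\left(-4 \right)} = \left(-196 + 294\right) \frac{34}{-4} = 98 \cdot 34 \left(- \frac{1}{4}\right) = 98 \left(- \frac{17}{2}\right) = -833$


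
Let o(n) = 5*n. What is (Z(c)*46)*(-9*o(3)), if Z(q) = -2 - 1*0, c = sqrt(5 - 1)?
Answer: 12420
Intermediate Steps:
c = 2 (c = sqrt(4) = 2)
Z(q) = -2 (Z(q) = -2 + 0 = -2)
(Z(c)*46)*(-9*o(3)) = (-2*46)*(-45*3) = -(-828)*15 = -92*(-135) = 12420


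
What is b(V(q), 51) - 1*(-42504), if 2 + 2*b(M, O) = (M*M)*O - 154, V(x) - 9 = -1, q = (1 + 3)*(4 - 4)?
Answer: 44058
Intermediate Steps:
q = 0 (q = 4*0 = 0)
V(x) = 8 (V(x) = 9 - 1 = 8)
b(M, O) = -78 + O*M**2/2 (b(M, O) = -1 + ((M*M)*O - 154)/2 = -1 + (M**2*O - 154)/2 = -1 + (O*M**2 - 154)/2 = -1 + (-154 + O*M**2)/2 = -1 + (-77 + O*M**2/2) = -78 + O*M**2/2)
b(V(q), 51) - 1*(-42504) = (-78 + (1/2)*51*8**2) - 1*(-42504) = (-78 + (1/2)*51*64) + 42504 = (-78 + 1632) + 42504 = 1554 + 42504 = 44058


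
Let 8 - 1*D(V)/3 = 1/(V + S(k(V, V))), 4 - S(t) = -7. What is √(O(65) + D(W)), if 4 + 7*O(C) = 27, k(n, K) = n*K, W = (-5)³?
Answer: √1932490/266 ≈ 5.2261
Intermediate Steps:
W = -125
k(n, K) = K*n
S(t) = 11 (S(t) = 4 - 1*(-7) = 4 + 7 = 11)
O(C) = 23/7 (O(C) = -4/7 + (⅐)*27 = -4/7 + 27/7 = 23/7)
D(V) = 24 - 3/(11 + V) (D(V) = 24 - 3/(V + 11) = 24 - 3/(11 + V))
√(O(65) + D(W)) = √(23/7 + 3*(87 + 8*(-125))/(11 - 125)) = √(23/7 + 3*(87 - 1000)/(-114)) = √(23/7 + 3*(-1/114)*(-913)) = √(23/7 + 913/38) = √(7265/266) = √1932490/266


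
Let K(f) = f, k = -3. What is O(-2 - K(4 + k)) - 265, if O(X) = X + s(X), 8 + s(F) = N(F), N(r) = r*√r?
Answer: -276 - 3*I*√3 ≈ -276.0 - 5.1962*I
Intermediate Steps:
N(r) = r^(3/2)
s(F) = -8 + F^(3/2)
O(X) = -8 + X + X^(3/2) (O(X) = X + (-8 + X^(3/2)) = -8 + X + X^(3/2))
O(-2 - K(4 + k)) - 265 = (-8 + (-2 - (4 - 3)) + (-2 - (4 - 3))^(3/2)) - 265 = (-8 + (-2 - 1*1) + (-2 - 1*1)^(3/2)) - 265 = (-8 + (-2 - 1) + (-2 - 1)^(3/2)) - 265 = (-8 - 3 + (-3)^(3/2)) - 265 = (-8 - 3 - 3*I*√3) - 265 = (-11 - 3*I*√3) - 265 = -276 - 3*I*√3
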